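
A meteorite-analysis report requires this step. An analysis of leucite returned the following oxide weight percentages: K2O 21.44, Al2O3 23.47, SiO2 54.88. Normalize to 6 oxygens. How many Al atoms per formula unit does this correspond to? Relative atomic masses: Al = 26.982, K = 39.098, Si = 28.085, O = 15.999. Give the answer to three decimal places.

K2O (M=94.195): mol = 0.22761; K = 0.45522, O = 0.22761.
Al2O3 (M=101.961): mol = 0.23019; Al = 0.46038, O = 0.69057.
SiO2 (M=60.083): mol = 0.91340; Si = 0.91340, O = 1.82680.
ΣO = 2.74498; factor = 6/ΣO = 2.18581.
Al apfu = 0.46038 × 2.18581 = 1.006.

1.006 Al apfu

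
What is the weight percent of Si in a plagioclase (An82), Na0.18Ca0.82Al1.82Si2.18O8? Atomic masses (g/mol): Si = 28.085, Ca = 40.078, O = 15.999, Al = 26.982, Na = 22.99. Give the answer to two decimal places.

M(Na0.18Ca0.82Al1.82Si2.18O8) = 275.327 g/mol.
Si contributes 2.18 × 28.085 = 61.225 g per mole.
61.225/275.327 = 0.2224 → 22.24%.

22.24 mass %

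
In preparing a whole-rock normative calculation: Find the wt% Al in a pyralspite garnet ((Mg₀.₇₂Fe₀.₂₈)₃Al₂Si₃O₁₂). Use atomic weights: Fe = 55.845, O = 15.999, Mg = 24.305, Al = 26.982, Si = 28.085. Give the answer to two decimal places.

Formula mass = 2.16×24.305 + 0.84×55.845 + 2×26.982 + 3×28.085 + 12×15.999 = 429.616 g/mol, of which 53.964 g is Al.
So Al makes up 53.964/429.616 = 0.1256 of the mass, i.e. 12.56%.

12.56 weight percent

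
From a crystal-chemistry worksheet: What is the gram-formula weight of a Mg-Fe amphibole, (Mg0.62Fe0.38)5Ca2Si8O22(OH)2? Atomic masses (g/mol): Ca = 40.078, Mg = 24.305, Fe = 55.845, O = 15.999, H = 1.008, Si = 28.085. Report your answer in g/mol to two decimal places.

The formula mass is the sum 3.10·24.305 + 1.90·55.845 + 2·40.078 + 8·28.085 + 24·15.999 + 2·1.008.

872.28 g/mol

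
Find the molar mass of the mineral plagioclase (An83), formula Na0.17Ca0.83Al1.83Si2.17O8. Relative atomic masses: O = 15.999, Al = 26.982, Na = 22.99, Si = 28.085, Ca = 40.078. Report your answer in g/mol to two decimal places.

275.49 g/mol

M = 0.17*22.99 + 0.83*40.078 + 1.83*26.982 + 2.17*28.085 + 8*15.999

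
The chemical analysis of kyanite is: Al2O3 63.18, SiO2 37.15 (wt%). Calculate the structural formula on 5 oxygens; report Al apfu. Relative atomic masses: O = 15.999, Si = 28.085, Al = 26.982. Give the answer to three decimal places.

2.002 Al apfu

Al2O3 (M=101.961): mol = 0.61965; Al = 1.23930, O = 1.85895.
SiO2 (M=60.083): mol = 0.61831; Si = 0.61831, O = 1.23662.
ΣO = 3.09557; factor = 5/ΣO = 1.61521.
Al apfu = 1.23930 × 1.61521 = 2.002.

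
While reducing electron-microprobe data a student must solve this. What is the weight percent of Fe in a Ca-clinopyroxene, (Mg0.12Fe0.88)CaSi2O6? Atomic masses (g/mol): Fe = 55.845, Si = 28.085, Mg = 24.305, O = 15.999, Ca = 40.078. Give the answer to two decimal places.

Molar mass of (Mg0.12Fe0.88)CaSi2O6: 0.12·24.305 + 0.88·55.845 + 1·40.078 + 2·28.085 + 6·15.999 = 244.302 g/mol.
Mass of Fe per formula unit: 0.88 × 55.845 = 49.144 g.
Weight fraction Fe = 49.144 / 244.302 = 0.2012.

20.12 wt%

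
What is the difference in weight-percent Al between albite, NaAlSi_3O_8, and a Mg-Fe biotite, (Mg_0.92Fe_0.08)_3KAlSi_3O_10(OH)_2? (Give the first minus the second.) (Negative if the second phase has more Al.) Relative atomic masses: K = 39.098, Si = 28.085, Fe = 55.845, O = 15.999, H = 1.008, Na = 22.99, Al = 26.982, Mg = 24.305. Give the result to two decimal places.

First mineral: 26.982 g Al in 262.219 g formula = 10.29 wt% Al.
Second mineral: 26.982 g Al in 424.824 g formula = 6.35 wt% Al.
10.29% − 6.35% gives a difference of 3.94 percentage points.

3.94 percentage points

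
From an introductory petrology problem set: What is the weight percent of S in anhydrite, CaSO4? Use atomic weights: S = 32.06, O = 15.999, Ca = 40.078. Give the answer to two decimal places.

23.55 mass %

Formula mass = 1·40.078 + 1·32.06 + 4·15.999 = 136.134 g/mol, of which 32.060 g is S.
So S makes up 32.060/136.134 = 0.2355 of the mass, i.e. 23.55%.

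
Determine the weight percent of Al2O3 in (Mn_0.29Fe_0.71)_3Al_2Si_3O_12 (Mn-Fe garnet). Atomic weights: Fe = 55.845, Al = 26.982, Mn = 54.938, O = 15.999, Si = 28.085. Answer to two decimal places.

M((Mn_0.29Fe_0.71)_3Al_2Si_3O_12) = 496.953 g/mol; M(Al2O3) = 101.961 g/mol.
Moles Al2O3 per formula unit = 2 Al ÷ 2 = 1.0000.
Al2O3 fraction = (1.0000 × 101.961) / 496.953 = 101.961/496.953 = 0.2052.

20.52 wt%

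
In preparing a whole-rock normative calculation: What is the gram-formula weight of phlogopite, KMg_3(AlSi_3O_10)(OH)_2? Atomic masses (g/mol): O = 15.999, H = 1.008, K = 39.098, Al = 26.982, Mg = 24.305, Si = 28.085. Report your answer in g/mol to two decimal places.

417.25 g/mol

K: 1 × 39.098 = 39.0980
Mg: 3 × 24.305 = 72.9150
Al: 1 × 26.982 = 26.9820
Si: 3 × 28.085 = 84.2550
O: 12 × 15.999 = 191.9880
H: 2 × 1.008 = 2.0160
Summing the contributions gives the formula mass.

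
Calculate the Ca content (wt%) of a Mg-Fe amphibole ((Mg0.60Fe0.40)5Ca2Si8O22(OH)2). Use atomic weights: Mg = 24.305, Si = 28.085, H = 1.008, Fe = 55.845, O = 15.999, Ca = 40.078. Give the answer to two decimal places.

M((Mg0.60Fe0.40)5Ca2Si8O22(OH)2) = 875.433 g/mol.
Ca contributes 2 × 40.078 = 80.156 g per mole.
80.156/875.433 = 0.0916 → 9.16%.

9.16 wt%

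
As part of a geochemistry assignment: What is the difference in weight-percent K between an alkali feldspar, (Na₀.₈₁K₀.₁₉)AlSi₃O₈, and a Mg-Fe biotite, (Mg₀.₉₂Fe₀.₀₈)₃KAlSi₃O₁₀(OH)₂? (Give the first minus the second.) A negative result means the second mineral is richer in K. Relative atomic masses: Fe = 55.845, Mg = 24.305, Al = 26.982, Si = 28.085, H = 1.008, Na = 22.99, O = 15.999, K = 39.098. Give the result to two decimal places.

-6.40 percentage points

M((Na₀.₈₁K₀.₁₉)AlSi₃O₈) = 265.280 g/mol, so wt% K = 7.429/265.280 × 100 = 2.80%.
M((Mg₀.₉₂Fe₀.₀₈)₃KAlSi₃O₁₀(OH)₂) = 424.824 g/mol, so wt% K = 39.098/424.824 × 100 = 9.20%.
2.80 − 9.20 = -6.40 pp.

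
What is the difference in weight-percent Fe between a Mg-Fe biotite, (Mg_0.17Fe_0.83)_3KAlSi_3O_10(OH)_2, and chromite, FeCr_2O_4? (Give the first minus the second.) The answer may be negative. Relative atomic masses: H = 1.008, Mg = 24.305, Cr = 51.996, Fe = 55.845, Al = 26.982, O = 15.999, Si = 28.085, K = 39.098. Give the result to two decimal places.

M((Mg_0.17Fe_0.83)_3KAlSi_3O_10(OH)_2) = 495.789 g/mol, so wt% Fe = 139.054/495.789 × 100 = 28.05%.
M(FeCr_2O_4) = 223.833 g/mol, so wt% Fe = 55.845/223.833 × 100 = 24.95%.
28.05 − 24.95 = 3.10 pp.

3.10 percentage points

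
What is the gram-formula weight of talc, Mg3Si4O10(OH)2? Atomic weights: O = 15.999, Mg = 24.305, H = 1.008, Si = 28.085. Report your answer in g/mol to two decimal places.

Mg: 3 × 24.305 = 72.9150
Si: 4 × 28.085 = 112.3400
O: 12 × 15.999 = 191.9880
H: 2 × 1.008 = 2.0160
Summing the contributions gives the formula mass.

379.26 g/mol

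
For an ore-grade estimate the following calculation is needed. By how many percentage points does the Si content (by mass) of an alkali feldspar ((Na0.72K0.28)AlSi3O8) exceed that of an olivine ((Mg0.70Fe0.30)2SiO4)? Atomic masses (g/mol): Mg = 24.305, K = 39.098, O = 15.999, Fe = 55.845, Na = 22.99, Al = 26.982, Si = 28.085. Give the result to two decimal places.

M((Na0.72K0.28)AlSi3O8) = 266.729 g/mol, so wt% Si = 84.255/266.729 × 100 = 31.59%.
M((Mg0.70Fe0.30)2SiO4) = 159.615 g/mol, so wt% Si = 28.085/159.615 × 100 = 17.60%.
31.59 − 17.60 = 13.99 pp.

13.99 percentage points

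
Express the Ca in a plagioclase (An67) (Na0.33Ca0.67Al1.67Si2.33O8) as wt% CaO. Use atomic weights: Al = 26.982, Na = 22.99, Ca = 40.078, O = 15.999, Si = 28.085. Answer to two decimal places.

13.77 wt%

M(Na0.33Ca0.67Al1.67Si2.33O8) = 272.929 g/mol; M(CaO) = 56.077 g/mol.
Moles CaO per formula unit = 0.67 Ca ÷ 1 = 0.6700.
CaO fraction = (0.6700 × 56.077) / 272.929 = 37.572/272.929 = 0.1377.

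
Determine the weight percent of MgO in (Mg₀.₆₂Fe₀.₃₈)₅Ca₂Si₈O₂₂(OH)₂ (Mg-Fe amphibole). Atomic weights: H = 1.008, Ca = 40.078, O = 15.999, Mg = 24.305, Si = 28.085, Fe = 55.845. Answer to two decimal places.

14.32 wt%

M((Mg₀.₆₂Fe₀.₃₈)₅Ca₂Si₈O₂₂(OH)₂) = 872.279 g/mol; M(MgO) = 40.304 g/mol.
Moles MgO per formula unit = 3.10 Mg ÷ 1 = 3.1000.
MgO fraction = (3.1000 × 40.304) / 872.279 = 124.942/872.279 = 0.1432.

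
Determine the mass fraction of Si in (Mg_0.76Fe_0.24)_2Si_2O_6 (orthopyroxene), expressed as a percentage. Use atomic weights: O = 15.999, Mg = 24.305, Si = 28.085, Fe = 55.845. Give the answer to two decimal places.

Formula mass = 1.52*24.305 + 0.48*55.845 + 2*28.085 + 6*15.999 = 215.913 g/mol, of which 56.170 g is Si.
So Si makes up 56.170/215.913 = 0.2602 of the mass, i.e. 26.02%.

26.02 weight percent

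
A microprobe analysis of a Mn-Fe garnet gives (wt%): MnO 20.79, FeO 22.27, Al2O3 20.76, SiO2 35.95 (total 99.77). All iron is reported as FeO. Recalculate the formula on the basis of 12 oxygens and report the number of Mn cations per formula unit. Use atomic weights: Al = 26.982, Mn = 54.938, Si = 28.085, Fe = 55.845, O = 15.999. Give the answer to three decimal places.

MnO (M=70.937): mol = 0.29308; Mn = 0.29308, O = 0.29308.
FeO (M=71.844): mol = 0.30998; Fe = 0.30998, O = 0.30998.
Al2O3 (M=101.961): mol = 0.20361; Al = 0.40722, O = 0.61083.
SiO2 (M=60.083): mol = 0.59834; Si = 0.59834, O = 1.19668.
ΣO = 2.41057; factor = 12/ΣO = 4.97808.
Mn apfu = 0.29308 × 4.97808 = 1.459.

1.459 Mn apfu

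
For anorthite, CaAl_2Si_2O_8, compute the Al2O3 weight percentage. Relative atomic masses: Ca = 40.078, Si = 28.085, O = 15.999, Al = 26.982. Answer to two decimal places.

Formula mass = 278.204 g/mol.
2 Al → 1.0000 mol Al2O3 per formula unit; M(Al2O3) = 101.961, so Al2O3 mass = 101.961 g.
101.961/278.204 × 100 = 36.65 wt%.

36.65 wt%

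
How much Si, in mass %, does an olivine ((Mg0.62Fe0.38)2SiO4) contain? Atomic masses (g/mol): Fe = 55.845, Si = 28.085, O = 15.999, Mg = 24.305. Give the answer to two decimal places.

M((Mg0.62Fe0.38)2SiO4) = 164.661 g/mol.
Si contributes 1 × 28.085 = 28.085 g per mole.
28.085/164.661 = 0.1706 → 17.06%.

17.06 mass %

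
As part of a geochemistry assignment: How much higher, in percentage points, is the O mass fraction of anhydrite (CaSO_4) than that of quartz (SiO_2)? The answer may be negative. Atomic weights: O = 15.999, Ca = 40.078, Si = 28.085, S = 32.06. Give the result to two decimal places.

-6.25 percentage points

First mineral: 63.996 g O in 136.134 g formula = 47.01 wt% O.
Second mineral: 31.998 g O in 60.083 g formula = 53.26 wt% O.
47.01% − 53.26% gives a difference of -6.25 percentage points.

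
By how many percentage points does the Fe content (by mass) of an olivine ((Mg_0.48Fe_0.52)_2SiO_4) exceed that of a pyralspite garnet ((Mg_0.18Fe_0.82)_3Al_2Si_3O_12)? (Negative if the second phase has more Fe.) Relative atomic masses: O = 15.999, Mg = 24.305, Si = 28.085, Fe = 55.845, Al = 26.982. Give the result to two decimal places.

First mineral: 58.079 g Fe in 173.493 g formula = 33.48 wt% Fe.
Second mineral: 137.379 g Fe in 480.710 g formula = 28.58 wt% Fe.
33.48% − 28.58% gives a difference of 4.90 percentage points.

4.90 percentage points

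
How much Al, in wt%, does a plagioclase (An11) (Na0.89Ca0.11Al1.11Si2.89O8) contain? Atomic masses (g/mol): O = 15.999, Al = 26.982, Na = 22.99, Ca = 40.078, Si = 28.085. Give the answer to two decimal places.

11.35 wt%

Molar mass of Na0.89Ca0.11Al1.11Si2.89O8: 0.89·22.99 + 0.11·40.078 + 1.11·26.982 + 2.89·28.085 + 8·15.999 = 263.977 g/mol.
Mass of Al per formula unit: 1.11 × 26.982 = 29.950 g.
Weight fraction Al = 29.950 / 263.977 = 0.1135.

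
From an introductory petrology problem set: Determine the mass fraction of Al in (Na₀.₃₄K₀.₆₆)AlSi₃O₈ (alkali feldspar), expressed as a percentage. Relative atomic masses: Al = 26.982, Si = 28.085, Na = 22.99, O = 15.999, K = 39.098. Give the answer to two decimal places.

Formula mass = 0.34*22.99 + 0.66*39.098 + 1*26.982 + 3*28.085 + 8*15.999 = 272.850 g/mol, of which 26.982 g is Al.
So Al makes up 26.982/272.850 = 0.0989 of the mass, i.e. 9.89%.

9.89 weight percent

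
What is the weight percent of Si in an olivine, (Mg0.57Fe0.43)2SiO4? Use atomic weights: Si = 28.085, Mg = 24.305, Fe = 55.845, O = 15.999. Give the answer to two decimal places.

16.74 mass %

Molar mass of (Mg0.57Fe0.43)2SiO4: 1.14×24.305 + 0.86×55.845 + 1×28.085 + 4×15.999 = 167.815 g/mol.
Mass of Si per formula unit: 1 × 28.085 = 28.085 g.
Weight fraction Si = 28.085 / 167.815 = 0.1674.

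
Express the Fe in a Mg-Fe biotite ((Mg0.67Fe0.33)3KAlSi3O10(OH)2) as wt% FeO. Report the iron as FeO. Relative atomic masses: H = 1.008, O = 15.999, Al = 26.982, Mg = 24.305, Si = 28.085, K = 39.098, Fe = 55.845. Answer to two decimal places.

15.86 wt%

Molar mass of (Mg0.67Fe0.33)3KAlSi3O10(OH)2 = 2.01*24.305 + 0.99*55.845 + 1*39.098 + 1*26.982 + 3*28.085 + 12*15.999 + 2*1.008 = 448.479 g/mol.
Each formula unit contains 0.99 Fe, equivalent to 0.99/1 = 0.9900 mol FeO.
M(FeO) = 1×55.845 + 1×15.999 = 71.844 g/mol.
Mass of FeO per formula unit = 0.9900 × 71.844 = 71.126 g.
FeO wt% = 71.126 / 448.479 × 100 = 15.86%.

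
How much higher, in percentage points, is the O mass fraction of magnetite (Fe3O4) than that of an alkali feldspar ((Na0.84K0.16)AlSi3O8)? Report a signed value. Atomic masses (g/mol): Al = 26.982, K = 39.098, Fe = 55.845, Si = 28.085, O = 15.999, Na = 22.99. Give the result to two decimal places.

O in Fe3O4: molar mass 231.531 g/mol; 4×15.999 = 63.996 g → 27.64 wt%.
O in (Na0.84K0.16)AlSi3O8: molar mass 264.796 g/mol; 8×15.999 = 127.992 g → 48.34 wt%.
Difference = 27.64 − 48.34 = -20.70 percentage points.

-20.70 percentage points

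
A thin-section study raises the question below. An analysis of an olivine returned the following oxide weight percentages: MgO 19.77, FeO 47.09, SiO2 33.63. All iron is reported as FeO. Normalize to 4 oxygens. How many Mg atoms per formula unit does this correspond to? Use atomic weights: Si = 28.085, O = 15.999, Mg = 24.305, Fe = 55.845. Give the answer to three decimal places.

0.866 Mg apfu

MgO (M=40.304): mol = 0.49052; Mg = 0.49052, O = 0.49052.
FeO (M=71.844): mol = 0.65545; Fe = 0.65545, O = 0.65545.
SiO2 (M=60.083): mol = 0.55973; Si = 0.55973, O = 1.11946.
ΣO = 2.26543; factor = 4/ΣO = 1.76567.
Mg apfu = 0.49052 × 1.76567 = 0.866.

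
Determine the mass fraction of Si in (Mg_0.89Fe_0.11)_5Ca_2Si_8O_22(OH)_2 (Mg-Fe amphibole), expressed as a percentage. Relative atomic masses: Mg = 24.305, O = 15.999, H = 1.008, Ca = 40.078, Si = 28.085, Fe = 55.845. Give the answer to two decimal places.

27.08 wt%

M((Mg_0.89Fe_0.11)_5Ca_2Si_8O_22(OH)_2) = 829.700 g/mol.
Si contributes 8 × 28.085 = 224.680 g per mole.
224.680/829.700 = 0.2708 → 27.08%.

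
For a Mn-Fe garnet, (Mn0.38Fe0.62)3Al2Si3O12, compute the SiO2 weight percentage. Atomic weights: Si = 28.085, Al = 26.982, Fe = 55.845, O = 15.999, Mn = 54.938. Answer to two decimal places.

M((Mn0.38Fe0.62)3Al2Si3O12) = 496.708 g/mol; M(SiO2) = 60.083 g/mol.
Moles SiO2 per formula unit = 3 Si ÷ 1 = 3.0000.
SiO2 fraction = (3.0000 × 60.083) / 496.708 = 180.249/496.708 = 0.3629.

36.29 wt%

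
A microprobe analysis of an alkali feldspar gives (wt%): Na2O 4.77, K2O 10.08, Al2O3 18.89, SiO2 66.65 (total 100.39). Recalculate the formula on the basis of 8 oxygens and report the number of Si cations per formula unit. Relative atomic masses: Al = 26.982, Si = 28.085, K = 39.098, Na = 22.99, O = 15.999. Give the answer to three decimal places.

3.000 Si apfu

4.77 wt% Na2O ÷ 61.979 g/mol = 0.07696 mol, giving 0.15392 Na and 0.07696 O.
10.08 wt% K2O ÷ 94.195 g/mol = 0.10701 mol, giving 0.21402 K and 0.10701 O.
18.89 wt% Al2O3 ÷ 101.961 g/mol = 0.18527 mol, giving 0.37054 Al and 0.55581 O.
66.65 wt% SiO2 ÷ 60.083 g/mol = 1.10930 mol, giving 1.10930 Si and 2.21860 O.
Oxygen sums to 2.95838; scaling by 8/2.95838 = 2.70418 puts the formula on 8 O.
Si: 1.10930 × 2.70418 = 3.000 atoms per formula unit.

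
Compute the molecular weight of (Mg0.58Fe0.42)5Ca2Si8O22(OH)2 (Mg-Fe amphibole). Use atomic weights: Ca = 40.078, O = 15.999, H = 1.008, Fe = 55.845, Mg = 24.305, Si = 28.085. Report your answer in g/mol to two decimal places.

878.59 g/mol

The formula mass is the sum 2.90(24.305) + 2.10(55.845) + 2(40.078) + 8(28.085) + 24(15.999) + 2(1.008).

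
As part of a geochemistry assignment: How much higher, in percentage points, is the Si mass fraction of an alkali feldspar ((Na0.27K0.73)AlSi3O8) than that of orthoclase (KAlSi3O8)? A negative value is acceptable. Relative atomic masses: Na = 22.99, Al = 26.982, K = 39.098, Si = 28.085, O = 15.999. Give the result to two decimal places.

0.48 percentage points

M((Na0.27K0.73)AlSi3O8) = 273.978 g/mol, so wt% Si = 84.255/273.978 × 100 = 30.75%.
M(KAlSi3O8) = 278.327 g/mol, so wt% Si = 84.255/278.327 × 100 = 30.27%.
30.75 − 30.27 = 0.48 pp.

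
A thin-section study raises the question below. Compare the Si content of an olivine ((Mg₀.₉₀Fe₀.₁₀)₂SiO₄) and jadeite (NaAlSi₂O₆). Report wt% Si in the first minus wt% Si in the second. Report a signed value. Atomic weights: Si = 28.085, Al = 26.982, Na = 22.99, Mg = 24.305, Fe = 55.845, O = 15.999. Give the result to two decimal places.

First mineral: 28.085 g Si in 146.999 g formula = 19.11 wt% Si.
Second mineral: 56.170 g Si in 202.136 g formula = 27.79 wt% Si.
19.11% − 27.79% gives a difference of -8.68 percentage points.

-8.68 percentage points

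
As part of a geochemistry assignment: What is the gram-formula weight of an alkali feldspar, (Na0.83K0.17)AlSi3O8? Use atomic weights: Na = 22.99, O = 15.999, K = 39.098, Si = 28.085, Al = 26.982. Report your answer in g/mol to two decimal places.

264.96 g/mol

M = 0.83×22.99 + 0.17×39.098 + 1×26.982 + 3×28.085 + 8×15.999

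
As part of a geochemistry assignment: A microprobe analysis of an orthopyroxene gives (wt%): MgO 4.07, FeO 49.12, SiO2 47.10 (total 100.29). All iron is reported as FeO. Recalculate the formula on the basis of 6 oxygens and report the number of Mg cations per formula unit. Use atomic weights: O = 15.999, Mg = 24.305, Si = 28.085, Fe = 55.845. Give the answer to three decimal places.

0.258 Mg apfu

MgO: 4.07/40.304 = 0.10098 mol → 0.10098 mol Mg, 0.10098 mol O.
FeO: 49.12/71.844 = 0.68370 mol → 0.68370 mol Fe, 0.68370 mol O.
SiO2: 47.10/60.083 = 0.78392 mol → 0.78392 mol Si, 1.56784 mol O.
Total oxygen = 2.35252 mol. Normalization factor = 6/2.35252 = 2.55046.
Mg per 6 O = 0.10098 × 2.55046 = 0.258.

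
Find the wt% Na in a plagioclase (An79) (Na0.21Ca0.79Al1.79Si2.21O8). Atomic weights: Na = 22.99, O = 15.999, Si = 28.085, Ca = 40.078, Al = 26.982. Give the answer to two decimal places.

1.76 mass %

Molar mass of Na0.21Ca0.79Al1.79Si2.21O8: 0.21×22.99 + 0.79×40.078 + 1.79×26.982 + 2.21×28.085 + 8×15.999 = 274.847 g/mol.
Mass of Na per formula unit: 0.21 × 22.99 = 4.828 g.
Weight fraction Na = 4.828 / 274.847 = 0.0176.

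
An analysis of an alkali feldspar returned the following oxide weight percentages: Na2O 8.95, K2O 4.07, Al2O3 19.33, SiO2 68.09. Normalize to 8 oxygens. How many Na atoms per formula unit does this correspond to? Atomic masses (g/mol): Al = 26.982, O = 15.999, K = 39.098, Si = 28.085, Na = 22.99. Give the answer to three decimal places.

0.764 Na apfu

Na2O: 8.95/61.979 = 0.14440 mol → 0.28880 mol Na, 0.14440 mol O.
K2O: 4.07/94.195 = 0.04321 mol → 0.08642 mol K, 0.04321 mol O.
Al2O3: 19.33/101.961 = 0.18958 mol → 0.37916 mol Al, 0.56874 mol O.
SiO2: 68.09/60.083 = 1.13327 mol → 1.13327 mol Si, 2.26654 mol O.
Total oxygen = 3.02289 mol. Normalization factor = 8/3.02289 = 2.64647.
Na per 8 O = 0.28880 × 2.64647 = 0.764.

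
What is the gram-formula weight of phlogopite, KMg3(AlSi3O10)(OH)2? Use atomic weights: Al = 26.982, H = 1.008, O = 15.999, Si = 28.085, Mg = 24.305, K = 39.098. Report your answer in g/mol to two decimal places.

417.25 g/mol

The formula mass is the sum 1·39.098 + 3·24.305 + 1·26.982 + 3·28.085 + 12·15.999 + 2·1.008.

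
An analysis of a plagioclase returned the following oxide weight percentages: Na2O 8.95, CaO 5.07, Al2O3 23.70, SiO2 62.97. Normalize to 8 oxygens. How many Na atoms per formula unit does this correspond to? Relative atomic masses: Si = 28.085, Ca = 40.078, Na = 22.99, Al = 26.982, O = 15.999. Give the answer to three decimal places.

Na2O (M=61.979): mol = 0.14440; Na = 0.28880, O = 0.14440.
CaO (M=56.077): mol = 0.09041; Ca = 0.09041, O = 0.09041.
Al2O3 (M=101.961): mol = 0.23244; Al = 0.46488, O = 0.69732.
SiO2 (M=60.083): mol = 1.04805; Si = 1.04805, O = 2.09610.
ΣO = 3.02823; factor = 8/ΣO = 2.64181.
Na apfu = 0.28880 × 2.64181 = 0.763.

0.763 Na apfu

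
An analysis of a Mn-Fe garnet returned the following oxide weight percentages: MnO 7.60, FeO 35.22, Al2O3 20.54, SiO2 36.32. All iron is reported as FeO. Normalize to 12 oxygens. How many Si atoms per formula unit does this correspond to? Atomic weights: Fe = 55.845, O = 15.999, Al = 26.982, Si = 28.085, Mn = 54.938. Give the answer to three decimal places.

3.009 Si apfu

MnO: 7.60/70.937 = 0.10714 mol → 0.10714 mol Mn, 0.10714 mol O.
FeO: 35.22/71.844 = 0.49023 mol → 0.49023 mol Fe, 0.49023 mol O.
Al2O3: 20.54/101.961 = 0.20145 mol → 0.40290 mol Al, 0.60435 mol O.
SiO2: 36.32/60.083 = 0.60450 mol → 0.60450 mol Si, 1.20900 mol O.
Total oxygen = 2.41072 mol. Normalization factor = 12/2.41072 = 4.97777.
Si per 12 O = 0.60450 × 4.97777 = 3.009.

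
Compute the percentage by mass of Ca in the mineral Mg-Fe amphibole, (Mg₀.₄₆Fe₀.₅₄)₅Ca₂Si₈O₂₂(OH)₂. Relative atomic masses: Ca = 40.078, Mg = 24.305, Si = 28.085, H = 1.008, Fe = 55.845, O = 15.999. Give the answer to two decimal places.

8.93 weight percent

M((Mg₀.₄₆Fe₀.₅₄)₅Ca₂Si₈O₂₂(OH)₂) = 897.511 g/mol.
Ca contributes 2 × 40.078 = 80.156 g per mole.
80.156/897.511 = 0.0893 → 8.93%.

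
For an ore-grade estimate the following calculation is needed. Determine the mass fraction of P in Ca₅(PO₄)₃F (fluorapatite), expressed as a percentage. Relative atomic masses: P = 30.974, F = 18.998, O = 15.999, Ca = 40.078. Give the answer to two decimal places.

Formula mass = 5×40.078 + 3×30.974 + 12×15.999 + 1×18.998 = 504.298 g/mol, of which 92.922 g is P.
So P makes up 92.922/504.298 = 0.1843 of the mass, i.e. 18.43%.

18.43 mass %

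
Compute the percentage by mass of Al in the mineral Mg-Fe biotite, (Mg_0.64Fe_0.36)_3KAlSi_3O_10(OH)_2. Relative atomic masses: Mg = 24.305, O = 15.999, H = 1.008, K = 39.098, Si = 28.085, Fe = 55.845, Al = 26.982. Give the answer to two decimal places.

Molar mass of (Mg_0.64Fe_0.36)_3KAlSi_3O_10(OH)_2: 1.92*24.305 + 1.08*55.845 + 1*39.098 + 1*26.982 + 3*28.085 + 12*15.999 + 2*1.008 = 451.317 g/mol.
Mass of Al per formula unit: 1 × 26.982 = 26.982 g.
Weight fraction Al = 26.982 / 451.317 = 0.0598.

5.98 weight percent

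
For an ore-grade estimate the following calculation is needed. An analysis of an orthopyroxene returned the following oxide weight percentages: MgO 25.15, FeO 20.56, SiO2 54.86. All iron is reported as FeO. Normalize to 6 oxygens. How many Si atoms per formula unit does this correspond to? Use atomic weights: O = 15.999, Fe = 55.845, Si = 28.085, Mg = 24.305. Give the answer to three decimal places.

25.15 wt% MgO ÷ 40.304 g/mol = 0.62401 mol, giving 0.62401 Mg and 0.62401 O.
20.56 wt% FeO ÷ 71.844 g/mol = 0.28618 mol, giving 0.28618 Fe and 0.28618 O.
54.86 wt% SiO2 ÷ 60.083 g/mol = 0.91307 mol, giving 0.91307 Si and 1.82614 O.
Oxygen sums to 2.73633; scaling by 6/2.73633 = 2.19272 puts the formula on 6 O.
Si: 0.91307 × 2.19272 = 2.002 atoms per formula unit.

2.002 Si apfu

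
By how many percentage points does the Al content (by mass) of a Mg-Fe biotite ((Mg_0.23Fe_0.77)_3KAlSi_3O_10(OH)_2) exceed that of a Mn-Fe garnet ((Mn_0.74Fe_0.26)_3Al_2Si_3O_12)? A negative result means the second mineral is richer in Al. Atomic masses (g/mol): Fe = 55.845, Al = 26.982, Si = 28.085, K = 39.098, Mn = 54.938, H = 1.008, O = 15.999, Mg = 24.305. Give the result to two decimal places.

-5.38 percentage points

First mineral: 26.982 g Al in 490.111 g formula = 5.51 wt% Al.
Second mineral: 53.964 g Al in 495.728 g formula = 10.89 wt% Al.
5.51% − 10.89% gives a difference of -5.38 percentage points.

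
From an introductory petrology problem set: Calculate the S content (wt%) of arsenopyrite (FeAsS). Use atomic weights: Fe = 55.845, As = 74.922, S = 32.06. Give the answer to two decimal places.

19.69 wt%

M(FeAsS) = 162.827 g/mol.
S contributes 1 × 32.06 = 32.060 g per mole.
32.060/162.827 = 0.1969 → 19.69%.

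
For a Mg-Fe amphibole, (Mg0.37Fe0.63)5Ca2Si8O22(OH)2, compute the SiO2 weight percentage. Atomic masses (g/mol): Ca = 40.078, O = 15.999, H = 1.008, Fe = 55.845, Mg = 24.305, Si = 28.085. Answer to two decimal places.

Molar mass of (Mg0.37Fe0.63)5Ca2Si8O22(OH)2 = 1.85*24.305 + 3.15*55.845 + 2*40.078 + 8*28.085 + 24*15.999 + 2*1.008 = 911.704 g/mol.
Each formula unit contains 8 Si, equivalent to 8/1 = 8.0000 mol SiO2.
M(SiO2) = 1×28.085 + 2×15.999 = 60.083 g/mol.
Mass of SiO2 per formula unit = 8.0000 × 60.083 = 480.664 g.
SiO2 wt% = 480.664 / 911.704 × 100 = 52.72%.

52.72 wt%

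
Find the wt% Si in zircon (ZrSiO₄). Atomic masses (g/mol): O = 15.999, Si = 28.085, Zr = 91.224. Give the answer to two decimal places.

Molar mass of ZrSiO₄: 1×91.224 + 1×28.085 + 4×15.999 = 183.305 g/mol.
Mass of Si per formula unit: 1 × 28.085 = 28.085 g.
Weight fraction Si = 28.085 / 183.305 = 0.1532.

15.32 mass %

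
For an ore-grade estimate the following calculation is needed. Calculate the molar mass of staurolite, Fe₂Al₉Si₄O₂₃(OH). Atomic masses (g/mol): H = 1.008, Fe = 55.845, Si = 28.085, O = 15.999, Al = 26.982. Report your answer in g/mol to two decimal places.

Fe: 2 × 55.845 = 111.6900
Al: 9 × 26.982 = 242.8380
Si: 4 × 28.085 = 112.3400
O: 24 × 15.999 = 383.9760
H: 1 × 1.008 = 1.0080
Summing the contributions gives the formula mass.

851.85 g/mol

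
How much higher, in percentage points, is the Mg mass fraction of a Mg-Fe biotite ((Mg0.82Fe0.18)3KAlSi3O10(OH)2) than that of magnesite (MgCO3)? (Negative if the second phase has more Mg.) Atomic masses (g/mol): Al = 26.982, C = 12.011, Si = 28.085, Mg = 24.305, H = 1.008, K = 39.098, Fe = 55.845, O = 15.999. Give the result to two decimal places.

Mg in (Mg0.82Fe0.18)3KAlSi3O10(OH)2: molar mass 434.286 g/mol; 2.46×24.305 = 59.790 g → 13.77 wt%.
Mg in MgCO3: molar mass 84.313 g/mol; 1×24.305 = 24.305 g → 28.83 wt%.
Difference = 13.77 − 28.83 = -15.06 percentage points.

-15.06 percentage points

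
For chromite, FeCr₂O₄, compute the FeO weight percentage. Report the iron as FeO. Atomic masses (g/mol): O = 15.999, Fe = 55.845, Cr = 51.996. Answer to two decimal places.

Molar mass of FeCr₂O₄ = 1×55.845 + 2×51.996 + 4×15.999 = 223.833 g/mol.
Each formula unit contains 1 Fe, equivalent to 1/1 = 1.0000 mol FeO.
M(FeO) = 1×55.845 + 1×15.999 = 71.844 g/mol.
Mass of FeO per formula unit = 1.0000 × 71.844 = 71.844 g.
FeO wt% = 71.844 / 223.833 × 100 = 32.10%.

32.10 wt%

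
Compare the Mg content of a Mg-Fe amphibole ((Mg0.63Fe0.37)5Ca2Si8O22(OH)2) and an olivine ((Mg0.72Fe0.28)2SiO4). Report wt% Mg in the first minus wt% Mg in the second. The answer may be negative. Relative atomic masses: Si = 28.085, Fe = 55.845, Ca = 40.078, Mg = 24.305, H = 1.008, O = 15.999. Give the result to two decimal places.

First mineral: 76.561 g Mg in 870.702 g formula = 8.79 wt% Mg.
Second mineral: 34.999 g Mg in 158.353 g formula = 22.10 wt% Mg.
8.79% − 22.10% gives a difference of -13.31 percentage points.

-13.31 percentage points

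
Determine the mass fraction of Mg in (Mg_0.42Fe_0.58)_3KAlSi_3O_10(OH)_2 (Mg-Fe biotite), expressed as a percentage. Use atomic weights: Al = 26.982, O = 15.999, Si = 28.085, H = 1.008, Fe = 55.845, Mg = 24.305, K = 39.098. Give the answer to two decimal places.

Formula mass = 1.26·24.305 + 1.74·55.845 + 1·39.098 + 1·26.982 + 3·28.085 + 12·15.999 + 2·1.008 = 472.134 g/mol, of which 30.624 g is Mg.
So Mg makes up 30.624/472.134 = 0.0649 of the mass, i.e. 6.49%.

6.49 wt%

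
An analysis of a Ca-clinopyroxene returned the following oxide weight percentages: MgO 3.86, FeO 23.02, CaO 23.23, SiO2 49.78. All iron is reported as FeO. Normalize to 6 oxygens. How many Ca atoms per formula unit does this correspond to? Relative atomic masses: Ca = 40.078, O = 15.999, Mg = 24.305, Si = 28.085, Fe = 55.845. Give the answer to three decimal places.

0.999 Ca apfu

3.86 wt% MgO ÷ 40.304 g/mol = 0.09577 mol, giving 0.09577 Mg and 0.09577 O.
23.02 wt% FeO ÷ 71.844 g/mol = 0.32042 mol, giving 0.32042 Fe and 0.32042 O.
23.23 wt% CaO ÷ 56.077 g/mol = 0.41425 mol, giving 0.41425 Ca and 0.41425 O.
49.78 wt% SiO2 ÷ 60.083 g/mol = 0.82852 mol, giving 0.82852 Si and 1.65704 O.
Oxygen sums to 2.48748; scaling by 6/2.48748 = 2.41208 puts the formula on 6 O.
Ca: 0.41425 × 2.41208 = 0.999 atoms per formula unit.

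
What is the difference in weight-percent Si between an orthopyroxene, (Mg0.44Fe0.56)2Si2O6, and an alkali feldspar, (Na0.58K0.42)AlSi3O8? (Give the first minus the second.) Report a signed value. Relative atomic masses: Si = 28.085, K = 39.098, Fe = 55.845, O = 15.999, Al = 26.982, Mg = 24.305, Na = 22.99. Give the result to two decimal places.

M((Mg0.44Fe0.56)2Si2O6) = 236.099 g/mol, so wt% Si = 56.170/236.099 × 100 = 23.79%.
M((Na0.58K0.42)AlSi3O8) = 268.984 g/mol, so wt% Si = 84.255/268.984 × 100 = 31.32%.
23.79 − 31.32 = -7.53 pp.

-7.53 percentage points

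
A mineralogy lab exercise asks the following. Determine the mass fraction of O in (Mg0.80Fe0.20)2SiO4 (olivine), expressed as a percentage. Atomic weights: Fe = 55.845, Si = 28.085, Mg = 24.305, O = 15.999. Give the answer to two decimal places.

Formula mass = 1.60·24.305 + 0.40·55.845 + 1·28.085 + 4·15.999 = 153.307 g/mol, of which 63.996 g is O.
So O makes up 63.996/153.307 = 0.4174 of the mass, i.e. 41.74%.

41.74 weight percent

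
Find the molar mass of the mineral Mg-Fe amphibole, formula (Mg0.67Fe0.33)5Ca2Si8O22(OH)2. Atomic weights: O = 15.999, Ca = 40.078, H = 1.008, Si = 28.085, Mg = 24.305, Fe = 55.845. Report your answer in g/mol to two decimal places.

864.39 g/mol

The formula mass is the sum 3.35(24.305) + 1.65(55.845) + 2(40.078) + 8(28.085) + 24(15.999) + 2(1.008).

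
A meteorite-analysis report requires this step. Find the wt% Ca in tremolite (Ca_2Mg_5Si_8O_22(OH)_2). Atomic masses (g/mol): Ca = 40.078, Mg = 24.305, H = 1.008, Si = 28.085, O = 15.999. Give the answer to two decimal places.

9.87 wt%

M(Ca_2Mg_5Si_8O_22(OH)_2) = 812.353 g/mol.
Ca contributes 2 × 40.078 = 80.156 g per mole.
80.156/812.353 = 0.0987 → 9.87%.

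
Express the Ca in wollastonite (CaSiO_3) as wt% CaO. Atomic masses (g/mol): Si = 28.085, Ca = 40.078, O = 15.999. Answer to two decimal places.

Molar mass of CaSiO_3 = 1×40.078 + 1×28.085 + 3×15.999 = 116.160 g/mol.
Each formula unit contains 1 Ca, equivalent to 1/1 = 1.0000 mol CaO.
M(CaO) = 1×40.078 + 1×15.999 = 56.077 g/mol.
Mass of CaO per formula unit = 1.0000 × 56.077 = 56.077 g.
CaO wt% = 56.077 / 116.160 × 100 = 48.28%.

48.28 wt%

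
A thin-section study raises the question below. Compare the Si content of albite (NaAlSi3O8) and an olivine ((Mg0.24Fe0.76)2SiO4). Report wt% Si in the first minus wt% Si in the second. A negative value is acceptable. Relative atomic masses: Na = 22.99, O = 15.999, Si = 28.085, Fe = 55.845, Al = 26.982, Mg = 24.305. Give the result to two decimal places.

17.24 percentage points

Si in NaAlSi3O8: molar mass 262.219 g/mol; 3×28.085 = 84.255 g → 32.13 wt%.
Si in (Mg0.24Fe0.76)2SiO4: molar mass 188.632 g/mol; 1×28.085 = 28.085 g → 14.89 wt%.
Difference = 32.13 − 14.89 = 17.24 percentage points.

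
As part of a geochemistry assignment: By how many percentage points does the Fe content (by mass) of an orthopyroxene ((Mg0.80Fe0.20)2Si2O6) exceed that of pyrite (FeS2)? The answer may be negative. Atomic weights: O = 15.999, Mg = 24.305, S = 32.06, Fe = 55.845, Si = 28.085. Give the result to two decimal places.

-36.08 percentage points

Fe in (Mg0.80Fe0.20)2Si2O6: molar mass 213.390 g/mol; 0.40×55.845 = 22.338 g → 10.47 wt%.
Fe in FeS2: molar mass 119.965 g/mol; 1×55.845 = 55.845 g → 46.55 wt%.
Difference = 10.47 − 46.55 = -36.08 percentage points.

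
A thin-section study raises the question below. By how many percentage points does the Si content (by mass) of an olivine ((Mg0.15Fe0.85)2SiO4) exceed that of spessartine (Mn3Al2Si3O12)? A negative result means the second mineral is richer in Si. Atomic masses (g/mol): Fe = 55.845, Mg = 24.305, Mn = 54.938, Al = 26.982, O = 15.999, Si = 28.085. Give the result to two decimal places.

M((Mg0.15Fe0.85)2SiO4) = 194.309 g/mol, so wt% Si = 28.085/194.309 × 100 = 14.45%.
M(Mn3Al2Si3O12) = 495.021 g/mol, so wt% Si = 84.255/495.021 × 100 = 17.02%.
14.45 − 17.02 = -2.57 pp.

-2.57 percentage points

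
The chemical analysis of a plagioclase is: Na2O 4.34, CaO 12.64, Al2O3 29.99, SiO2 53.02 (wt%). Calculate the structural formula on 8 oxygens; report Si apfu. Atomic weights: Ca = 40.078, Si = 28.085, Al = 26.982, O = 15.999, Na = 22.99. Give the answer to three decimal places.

Na2O: 4.34/61.979 = 0.07002 mol → 0.14004 mol Na, 0.07002 mol O.
CaO: 12.64/56.077 = 0.22540 mol → 0.22540 mol Ca, 0.22540 mol O.
Al2O3: 29.99/101.961 = 0.29413 mol → 0.58826 mol Al, 0.88239 mol O.
SiO2: 53.02/60.083 = 0.88245 mol → 0.88245 mol Si, 1.76490 mol O.
Total oxygen = 2.94271 mol. Normalization factor = 8/2.94271 = 2.71858.
Si per 8 O = 0.88245 × 2.71858 = 2.399.

2.399 Si apfu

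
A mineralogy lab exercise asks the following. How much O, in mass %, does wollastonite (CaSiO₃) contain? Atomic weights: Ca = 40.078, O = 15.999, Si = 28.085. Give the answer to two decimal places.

41.32 mass %

M(CaSiO₃) = 116.160 g/mol.
O contributes 3 × 15.999 = 47.997 g per mole.
47.997/116.160 = 0.4132 → 41.32%.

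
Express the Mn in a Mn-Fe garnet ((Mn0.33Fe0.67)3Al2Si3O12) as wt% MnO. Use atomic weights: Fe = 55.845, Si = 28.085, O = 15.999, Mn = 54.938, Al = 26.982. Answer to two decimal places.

14.13 wt%

Molar mass of (Mn0.33Fe0.67)3Al2Si3O12 = 0.99·54.938 + 2.01·55.845 + 2·26.982 + 3·28.085 + 12·15.999 = 496.844 g/mol.
Each formula unit contains 0.99 Mn, equivalent to 0.99/1 = 0.9900 mol MnO.
M(MnO) = 1×54.938 + 1×15.999 = 70.937 g/mol.
Mass of MnO per formula unit = 0.9900 × 70.937 = 70.228 g.
MnO wt% = 70.228 / 496.844 × 100 = 14.13%.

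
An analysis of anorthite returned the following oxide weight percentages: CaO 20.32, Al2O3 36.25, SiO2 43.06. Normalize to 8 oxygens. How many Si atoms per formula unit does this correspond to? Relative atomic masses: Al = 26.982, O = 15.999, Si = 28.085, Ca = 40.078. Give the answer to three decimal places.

2.003 Si apfu

20.32 wt% CaO ÷ 56.077 g/mol = 0.36236 mol, giving 0.36236 Ca and 0.36236 O.
36.25 wt% Al2O3 ÷ 101.961 g/mol = 0.35553 mol, giving 0.71106 Al and 1.06659 O.
43.06 wt% SiO2 ÷ 60.083 g/mol = 0.71668 mol, giving 0.71668 Si and 1.43336 O.
Oxygen sums to 2.86231; scaling by 8/2.86231 = 2.79495 puts the formula on 8 O.
Si: 0.71668 × 2.79495 = 2.003 atoms per formula unit.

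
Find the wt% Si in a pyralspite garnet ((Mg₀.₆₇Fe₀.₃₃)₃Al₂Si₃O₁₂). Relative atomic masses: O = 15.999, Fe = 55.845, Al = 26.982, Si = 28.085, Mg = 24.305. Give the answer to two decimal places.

M((Mg₀.₆₇Fe₀.₃₃)₃Al₂Si₃O₁₂) = 434.347 g/mol.
Si contributes 3 × 28.085 = 84.255 g per mole.
84.255/434.347 = 0.1940 → 19.40%.

19.40 weight percent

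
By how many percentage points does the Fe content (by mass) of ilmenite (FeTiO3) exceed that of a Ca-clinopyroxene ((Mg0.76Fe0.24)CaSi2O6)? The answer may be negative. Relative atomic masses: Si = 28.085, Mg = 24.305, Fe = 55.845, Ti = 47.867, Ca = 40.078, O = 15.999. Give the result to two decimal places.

M(FeTiO3) = 151.709 g/mol, so wt% Fe = 55.845/151.709 × 100 = 36.81%.
M((Mg0.76Fe0.24)CaSi2O6) = 224.117 g/mol, so wt% Fe = 13.403/224.117 × 100 = 5.98%.
36.81 − 5.98 = 30.83 pp.

30.83 percentage points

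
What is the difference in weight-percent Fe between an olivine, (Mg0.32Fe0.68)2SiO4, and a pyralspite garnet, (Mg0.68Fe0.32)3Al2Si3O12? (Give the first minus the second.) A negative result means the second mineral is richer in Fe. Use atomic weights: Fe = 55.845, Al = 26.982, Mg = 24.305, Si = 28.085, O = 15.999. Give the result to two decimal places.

First mineral: 75.949 g Fe in 183.585 g formula = 41.37 wt% Fe.
Second mineral: 53.611 g Fe in 433.400 g formula = 12.37 wt% Fe.
41.37% − 12.37% gives a difference of 29.00 percentage points.

29.00 percentage points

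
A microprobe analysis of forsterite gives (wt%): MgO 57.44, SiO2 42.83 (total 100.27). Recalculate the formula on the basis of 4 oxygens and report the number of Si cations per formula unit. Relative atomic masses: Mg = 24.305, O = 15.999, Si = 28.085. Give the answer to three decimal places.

MgO (M=40.304): mol = 1.42517; Mg = 1.42517, O = 1.42517.
SiO2 (M=60.083): mol = 0.71285; Si = 0.71285, O = 1.42570.
ΣO = 2.85087; factor = 4/ΣO = 1.40308.
Si apfu = 0.71285 × 1.40308 = 1.000.

1.000 Si apfu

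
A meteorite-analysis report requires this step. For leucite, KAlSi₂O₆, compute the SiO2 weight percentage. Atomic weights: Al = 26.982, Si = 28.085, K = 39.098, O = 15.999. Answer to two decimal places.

M(KAlSi₂O₆) = 218.244 g/mol; M(SiO2) = 60.083 g/mol.
Moles SiO2 per formula unit = 2 Si ÷ 1 = 2.0000.
SiO2 fraction = (2.0000 × 60.083) / 218.244 = 120.166/218.244 = 0.5506.

55.06 wt%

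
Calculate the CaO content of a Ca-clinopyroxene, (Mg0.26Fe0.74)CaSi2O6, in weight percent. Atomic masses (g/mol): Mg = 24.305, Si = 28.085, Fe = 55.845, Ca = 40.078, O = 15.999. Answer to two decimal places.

23.38 wt%

M((Mg0.26Fe0.74)CaSi2O6) = 239.887 g/mol; M(CaO) = 56.077 g/mol.
Moles CaO per formula unit = 1 Ca ÷ 1 = 1.0000.
CaO fraction = (1.0000 × 56.077) / 239.887 = 56.077/239.887 = 0.2338.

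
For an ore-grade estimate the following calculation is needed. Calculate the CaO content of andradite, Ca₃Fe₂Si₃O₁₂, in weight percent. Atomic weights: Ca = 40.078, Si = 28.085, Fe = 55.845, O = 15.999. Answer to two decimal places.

Formula mass = 508.167 g/mol.
3 Ca → 3.0000 mol CaO per formula unit; M(CaO) = 56.077, so CaO mass = 168.231 g.
168.231/508.167 × 100 = 33.11 wt%.

33.11 wt%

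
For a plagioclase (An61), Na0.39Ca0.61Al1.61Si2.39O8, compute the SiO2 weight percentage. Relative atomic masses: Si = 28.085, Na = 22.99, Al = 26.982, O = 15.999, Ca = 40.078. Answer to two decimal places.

52.80 wt%

M(Na0.39Ca0.61Al1.61Si2.39O8) = 271.970 g/mol; M(SiO2) = 60.083 g/mol.
Moles SiO2 per formula unit = 2.39 Si ÷ 1 = 2.3900.
SiO2 fraction = (2.3900 × 60.083) / 271.970 = 143.598/271.970 = 0.5280.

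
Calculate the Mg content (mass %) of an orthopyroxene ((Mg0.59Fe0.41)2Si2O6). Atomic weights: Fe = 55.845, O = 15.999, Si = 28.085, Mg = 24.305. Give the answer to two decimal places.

M((Mg0.59Fe0.41)2Si2O6) = 226.637 g/mol.
Mg contributes 1.18 × 24.305 = 28.680 g per mole.
28.680/226.637 = 0.1265 → 12.65%.

12.65 mass %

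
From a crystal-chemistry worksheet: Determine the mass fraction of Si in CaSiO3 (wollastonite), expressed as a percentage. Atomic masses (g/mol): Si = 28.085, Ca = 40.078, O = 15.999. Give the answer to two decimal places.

M(CaSiO3) = 116.160 g/mol.
Si contributes 1 × 28.085 = 28.085 g per mole.
28.085/116.160 = 0.2418 → 24.18%.

24.18 mass %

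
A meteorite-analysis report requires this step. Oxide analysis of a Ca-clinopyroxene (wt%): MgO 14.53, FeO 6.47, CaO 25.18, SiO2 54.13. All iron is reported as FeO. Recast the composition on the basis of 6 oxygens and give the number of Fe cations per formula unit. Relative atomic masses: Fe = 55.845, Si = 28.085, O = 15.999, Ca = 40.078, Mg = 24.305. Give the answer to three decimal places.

0.200 Fe apfu

MgO: 14.53/40.304 = 0.36051 mol → 0.36051 mol Mg, 0.36051 mol O.
FeO: 6.47/71.844 = 0.09006 mol → 0.09006 mol Fe, 0.09006 mol O.
CaO: 25.18/56.077 = 0.44903 mol → 0.44903 mol Ca, 0.44903 mol O.
SiO2: 54.13/60.083 = 0.90092 mol → 0.90092 mol Si, 1.80184 mol O.
Total oxygen = 2.70144 mol. Normalization factor = 6/2.70144 = 2.22104.
Fe per 6 O = 0.09006 × 2.22104 = 0.200.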